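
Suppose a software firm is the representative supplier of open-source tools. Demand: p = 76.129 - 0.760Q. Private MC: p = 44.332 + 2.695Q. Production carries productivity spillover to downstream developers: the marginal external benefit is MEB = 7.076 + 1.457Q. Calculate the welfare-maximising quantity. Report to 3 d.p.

Q* = 19.456

Social marginal cost = private MC − MEB = 37.256 + 1.238Q.
Set SMC = demand: 37.256 + 1.238Q = 76.129 - 0.760Q → Q* = 19.4560.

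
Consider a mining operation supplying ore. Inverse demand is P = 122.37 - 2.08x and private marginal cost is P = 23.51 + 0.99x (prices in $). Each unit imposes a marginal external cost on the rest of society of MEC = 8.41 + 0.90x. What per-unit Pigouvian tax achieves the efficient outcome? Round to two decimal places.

tax = $28.92 per unit

Social marginal cost = private MC + MEC = 31.92 + 1.89x.
Set SMC = demand: 31.92 + 1.89x = 122.37 - 2.08x → x* = 22.7834.
The Pigouvian tax equals MEC at x*: 8.41 + 0.90×22.7834 = 28.9151.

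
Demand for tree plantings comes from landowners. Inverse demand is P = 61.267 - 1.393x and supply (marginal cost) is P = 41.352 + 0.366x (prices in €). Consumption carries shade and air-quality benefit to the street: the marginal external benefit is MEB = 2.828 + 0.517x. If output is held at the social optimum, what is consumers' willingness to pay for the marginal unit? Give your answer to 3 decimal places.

Social marginal benefit = demand + MEB = 64.095 - 0.876x.
Set SMB = MC: 64.095 - 0.876x = 41.352 + 0.366x → x* = 18.3116.
Consumer price on the demand curve at x*: 61.267 − 1.393×18.3116 = 35.7589.

P = €35.759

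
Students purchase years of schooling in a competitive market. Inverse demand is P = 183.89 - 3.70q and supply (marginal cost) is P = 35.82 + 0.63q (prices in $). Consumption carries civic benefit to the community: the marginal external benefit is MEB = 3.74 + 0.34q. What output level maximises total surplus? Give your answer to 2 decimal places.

q* = 38.05

Social marginal benefit = demand + MEB = 187.63 - 3.36q.
Set SMB = MC: 187.63 - 3.36q = 35.82 + 0.63q → q* = 38.0476.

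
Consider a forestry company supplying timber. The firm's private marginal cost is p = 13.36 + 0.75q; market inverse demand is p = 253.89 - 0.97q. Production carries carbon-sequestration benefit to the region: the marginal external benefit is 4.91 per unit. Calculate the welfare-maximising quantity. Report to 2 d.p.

q* = 142.70

Social marginal cost = private MC − MEB = 8.45 + 0.75q.
Set SMC = demand: 8.45 + 0.75q = 253.89 - 0.97q → q* = 142.6977.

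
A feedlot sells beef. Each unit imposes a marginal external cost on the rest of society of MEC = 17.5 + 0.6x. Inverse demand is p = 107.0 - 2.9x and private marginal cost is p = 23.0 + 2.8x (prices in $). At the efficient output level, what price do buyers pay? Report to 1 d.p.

P = $76.4

Social marginal cost = private MC + MEC = 40.5 + 3.4x.
Set SMC = demand: 40.5 + 3.4x = 107.0 - 2.9x → x* = 10.5556.
Consumer price on the demand curve at x*: 107.0 − 2.9×10.5556 = 76.3888.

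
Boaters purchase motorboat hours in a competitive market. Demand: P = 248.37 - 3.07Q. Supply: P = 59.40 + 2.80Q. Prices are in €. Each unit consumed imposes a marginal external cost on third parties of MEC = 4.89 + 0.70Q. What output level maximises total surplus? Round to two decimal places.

Q* = 28.02

Social marginal benefit = demand − MEC = 243.48 - 3.77Q.
Set SMB = MC: 243.48 - 3.77Q = 59.40 + 2.80Q → Q* = 28.0183.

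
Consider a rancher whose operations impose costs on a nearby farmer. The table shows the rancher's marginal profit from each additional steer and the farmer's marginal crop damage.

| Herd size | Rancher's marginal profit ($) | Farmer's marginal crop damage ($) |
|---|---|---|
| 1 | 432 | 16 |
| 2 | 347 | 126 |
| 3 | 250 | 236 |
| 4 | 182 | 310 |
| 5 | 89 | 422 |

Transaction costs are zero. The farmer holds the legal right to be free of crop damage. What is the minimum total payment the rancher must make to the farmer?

Efficient level: marginal profit ≥ marginal crop damage through level 3, so k* = 3.
With the farmer holding the right, the rancher must at least compensate total damage at k*: 16 + 126 + 236 = 378.

$378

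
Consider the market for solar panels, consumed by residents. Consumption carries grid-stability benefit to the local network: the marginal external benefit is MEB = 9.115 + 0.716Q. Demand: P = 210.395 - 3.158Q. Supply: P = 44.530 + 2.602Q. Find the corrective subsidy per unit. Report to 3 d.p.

subsidy = 33.954 per unit

Social marginal benefit = demand + MEB = 219.510 - 2.442Q.
Set SMB = MC: 219.510 - 2.442Q = 44.530 + 2.602Q → Q* = 34.6907.
The Pigouvian subsidy equals MEB at Q*: 9.115 + 0.716×34.6907 = 33.9535.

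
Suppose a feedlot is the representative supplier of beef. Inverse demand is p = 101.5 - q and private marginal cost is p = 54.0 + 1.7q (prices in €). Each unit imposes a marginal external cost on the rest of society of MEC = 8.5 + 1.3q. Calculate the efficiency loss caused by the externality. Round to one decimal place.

DWL = €123.0

Market equilibrium (private): 54.0 + 1.7q = 101.5 - q → q_m = 17.5926.
Social marginal cost = private MC + MEC = 62.5 + 3.0q.
Set SMC = demand: 62.5 + 3.0q = 101.5 - q → q* = 9.7500.
The welfare-loss triangle has base |q_m − q*| and height MEC(q_m) (the vertical gap between SMC and demand is zero at q* and MEC at q_m).
DWL = ½ × 7.8426 × 31.3704 = 123.0127.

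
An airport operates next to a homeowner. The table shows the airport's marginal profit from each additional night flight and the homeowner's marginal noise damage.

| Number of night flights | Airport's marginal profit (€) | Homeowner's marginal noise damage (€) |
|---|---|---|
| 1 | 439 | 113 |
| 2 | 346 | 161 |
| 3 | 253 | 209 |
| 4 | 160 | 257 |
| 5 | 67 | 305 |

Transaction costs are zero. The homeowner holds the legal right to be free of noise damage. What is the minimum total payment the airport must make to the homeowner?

€483

Efficient level: marginal profit ≥ marginal noise damage through level 3, so k* = 3.
With the homeowner holding the right, the airport must at least compensate total damage at k*: 113 + 161 + 209 = 483.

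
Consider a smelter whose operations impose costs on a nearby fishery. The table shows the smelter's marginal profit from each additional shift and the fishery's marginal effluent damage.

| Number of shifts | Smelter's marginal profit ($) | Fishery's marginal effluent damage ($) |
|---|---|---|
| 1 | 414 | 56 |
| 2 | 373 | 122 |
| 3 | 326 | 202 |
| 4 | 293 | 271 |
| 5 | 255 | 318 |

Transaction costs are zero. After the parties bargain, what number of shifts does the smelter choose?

4

Bargaining reaches the level where marginal profit last exceeds marginal effluent damage.
That holds through level 4 (293 ≥ 271) but not at 5 (255 < 318).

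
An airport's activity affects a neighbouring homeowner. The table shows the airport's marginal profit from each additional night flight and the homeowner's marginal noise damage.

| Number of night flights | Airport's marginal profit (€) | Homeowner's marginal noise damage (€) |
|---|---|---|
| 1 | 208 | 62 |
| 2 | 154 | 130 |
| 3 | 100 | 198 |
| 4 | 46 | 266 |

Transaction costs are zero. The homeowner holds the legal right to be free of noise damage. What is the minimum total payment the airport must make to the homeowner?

€192

Efficient level: marginal profit ≥ marginal noise damage through level 2, so k* = 2.
With the homeowner holding the right, the airport must at least compensate total damage at k*: 62 + 130 = 192.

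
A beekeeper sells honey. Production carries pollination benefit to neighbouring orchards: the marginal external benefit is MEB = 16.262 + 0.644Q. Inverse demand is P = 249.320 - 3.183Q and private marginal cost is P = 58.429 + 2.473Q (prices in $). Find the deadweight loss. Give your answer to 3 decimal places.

Market equilibrium (private): 58.429 + 2.473Q = 249.320 - 3.183Q → Q_m = 33.7502.
Social marginal cost = private MC − MEB = 42.167 + 1.829Q.
Set SMC = demand: 42.167 + 1.829Q = 249.320 - 3.183Q → Q* = 41.3314.
Between Q* and Q_m the wedge demand − SMC runs linearly from 0 to MEB(Q_m), so the loss is a triangle.
DWL = ½ × 7.5812 × 37.9971 = 144.0318.

DWL = $144.032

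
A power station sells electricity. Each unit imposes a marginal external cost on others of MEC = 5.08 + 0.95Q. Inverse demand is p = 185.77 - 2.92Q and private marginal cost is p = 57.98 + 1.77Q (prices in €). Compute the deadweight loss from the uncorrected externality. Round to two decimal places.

Market equilibrium (private): 57.98 + 1.77Q = 185.77 - 2.92Q → Q_m = 27.2473.
Social marginal cost = private MC + MEC = 63.06 + 2.72Q.
Set SMC = demand: 63.06 + 2.72Q = 185.77 - 2.92Q → Q* = 21.7571.
The loss is the area between SMC and demand from Q* to Q_m; with linear curves that's a triangle of height MEC(Q_m).
DWL = ½ × 5.4902 × 30.9650 = 85.0020.

DWL = €85.00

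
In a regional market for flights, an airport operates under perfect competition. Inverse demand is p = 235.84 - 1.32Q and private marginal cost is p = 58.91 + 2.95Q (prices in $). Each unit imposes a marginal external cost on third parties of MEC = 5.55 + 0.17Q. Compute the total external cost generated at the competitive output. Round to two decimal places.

$375.90

Market equilibrium (private): 58.91 + 2.95Q = 235.84 - 1.32Q → Q_m = 41.4356.
Total external cost = ∫₀^{Q_m} (5.55 + 0.17Q) dQ = 5.55×41.4356 + ½×0.17×41.4356² = 375.9048.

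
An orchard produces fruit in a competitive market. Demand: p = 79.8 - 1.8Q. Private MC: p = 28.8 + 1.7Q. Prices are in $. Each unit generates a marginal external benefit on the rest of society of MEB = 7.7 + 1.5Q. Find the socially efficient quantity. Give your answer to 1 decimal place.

Social marginal cost = private MC − MEB = 21.1 + 0.2Q.
Set SMC = demand: 21.1 + 0.2Q = 79.8 - 1.8Q → Q* = 29.3500.

Q* = 29.4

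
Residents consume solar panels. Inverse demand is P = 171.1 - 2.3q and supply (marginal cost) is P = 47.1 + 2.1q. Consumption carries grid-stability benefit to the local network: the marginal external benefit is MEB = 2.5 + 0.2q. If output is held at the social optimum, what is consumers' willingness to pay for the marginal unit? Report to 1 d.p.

P = 101.8

Social marginal benefit = demand + MEB = 173.6 - 2.1q.
Set SMB = MC: 173.6 - 2.1q = 47.1 + 2.1q → q* = 30.1190.
Consumer price on the demand curve at q*: 171.1 − 2.3×30.1190 = 101.8263.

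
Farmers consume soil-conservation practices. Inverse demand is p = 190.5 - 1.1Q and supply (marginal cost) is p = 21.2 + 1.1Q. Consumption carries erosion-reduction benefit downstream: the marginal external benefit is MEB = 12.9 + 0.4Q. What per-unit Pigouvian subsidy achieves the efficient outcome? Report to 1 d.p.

Social marginal benefit = demand + MEB = 203.4 - 0.7Q.
Set SMB = MC: 203.4 - 0.7Q = 21.2 + 1.1Q → Q* = 101.2222.
The Pigouvian subsidy equals MEB at Q*: 12.9 + 0.4×101.2222 = 53.3889.

subsidy = 53.4 per unit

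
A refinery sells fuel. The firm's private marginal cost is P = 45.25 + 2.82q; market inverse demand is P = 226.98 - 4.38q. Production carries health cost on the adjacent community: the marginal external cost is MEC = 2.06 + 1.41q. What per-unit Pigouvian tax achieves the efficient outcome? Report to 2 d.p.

Social marginal cost = private MC + MEC = 47.31 + 4.23q.
Set SMC = demand: 47.31 + 4.23q = 226.98 - 4.38q → q* = 20.8676.
The Pigouvian tax equals MEC at q*: 2.06 + 1.41×20.8676 = 31.4833.

tax = 31.48 per unit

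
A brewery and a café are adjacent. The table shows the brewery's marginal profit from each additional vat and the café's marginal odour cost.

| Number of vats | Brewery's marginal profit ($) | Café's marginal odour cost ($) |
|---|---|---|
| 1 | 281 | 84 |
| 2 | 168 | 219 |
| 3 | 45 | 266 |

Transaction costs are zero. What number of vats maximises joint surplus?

1

Bargaining reaches the level where marginal profit last exceeds marginal odour cost.
That holds through level 1 (281 ≥ 84) but not at 2 (168 < 219).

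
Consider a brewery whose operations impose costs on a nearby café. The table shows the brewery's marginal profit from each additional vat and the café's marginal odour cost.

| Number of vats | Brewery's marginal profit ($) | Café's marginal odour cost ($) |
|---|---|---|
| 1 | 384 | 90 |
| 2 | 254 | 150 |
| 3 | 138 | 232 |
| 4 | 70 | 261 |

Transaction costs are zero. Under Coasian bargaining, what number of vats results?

Bargaining reaches the level where marginal profit last exceeds marginal odour cost.
That holds through level 2 (254 ≥ 150) but not at 3 (138 < 232).

2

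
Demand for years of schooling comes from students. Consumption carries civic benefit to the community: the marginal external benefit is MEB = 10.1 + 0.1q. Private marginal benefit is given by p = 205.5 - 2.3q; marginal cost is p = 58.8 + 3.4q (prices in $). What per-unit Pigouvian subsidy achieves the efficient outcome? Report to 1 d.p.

subsidy = $12.9 per unit

Social marginal benefit = demand + MEB = 215.6 - 2.2q.
Set SMB = MC: 215.6 - 2.2q = 58.8 + 3.4q → q* = 28.0000.
The Pigouvian subsidy equals MEB at q*: 10.1 + 0.1×28.0000 = 12.9000.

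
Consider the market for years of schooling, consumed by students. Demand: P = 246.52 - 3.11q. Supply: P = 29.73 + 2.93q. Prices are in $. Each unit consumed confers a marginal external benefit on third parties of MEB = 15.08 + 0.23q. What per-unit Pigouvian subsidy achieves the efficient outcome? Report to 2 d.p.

subsidy = $24.26 per unit

Social marginal benefit = demand + MEB = 261.60 - 2.88q.
Set SMB = MC: 261.60 - 2.88q = 29.73 + 2.93q → q* = 39.9088.
The Pigouvian subsidy equals MEB at q*: 15.08 + 0.23×39.9088 = 24.2590.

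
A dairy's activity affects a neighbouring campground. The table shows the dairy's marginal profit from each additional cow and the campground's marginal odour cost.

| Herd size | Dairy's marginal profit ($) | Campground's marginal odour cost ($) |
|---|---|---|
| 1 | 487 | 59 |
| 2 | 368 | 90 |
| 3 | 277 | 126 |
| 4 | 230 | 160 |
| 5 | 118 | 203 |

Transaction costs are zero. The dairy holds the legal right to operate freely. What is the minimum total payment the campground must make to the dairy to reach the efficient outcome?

$118

Left alone the dairy would choose level 5 (marginal profit stays positive).
Efficient level: k* = 4 (marginal profit ≥ marginal odour cost through 4).
The campground must at least cover the dairy's forgone profit from cutting 5→4: 118 = 118.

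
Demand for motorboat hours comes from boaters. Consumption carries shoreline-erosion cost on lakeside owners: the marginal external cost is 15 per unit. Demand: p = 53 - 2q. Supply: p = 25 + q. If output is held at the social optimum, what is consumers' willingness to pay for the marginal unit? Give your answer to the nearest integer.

P = 44

Social marginal benefit = demand − MEC = 38 - 2q.
Set SMB = MC: 38 - 2q = 25 + q → q* = 4.3333.
Consumer price on the demand curve at q*: 53 − 2×4.3333 = 44.3334.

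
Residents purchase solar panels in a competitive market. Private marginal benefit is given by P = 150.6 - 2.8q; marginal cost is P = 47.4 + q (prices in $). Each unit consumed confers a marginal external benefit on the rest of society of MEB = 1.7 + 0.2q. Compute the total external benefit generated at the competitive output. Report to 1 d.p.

$119.9

Market equilibrium (private): 47.4 + q = 150.6 - 2.8q → q_m = 27.1579.
Total external benefit = ∫₀^{q_m} (1.7 + 0.2q) dq = 1.7×27.1579 + ½×0.2×27.1579² = 119.9236.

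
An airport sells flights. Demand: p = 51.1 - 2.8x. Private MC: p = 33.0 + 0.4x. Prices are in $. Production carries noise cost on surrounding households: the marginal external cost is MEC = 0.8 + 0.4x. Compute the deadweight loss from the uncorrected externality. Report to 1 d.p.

DWL = $1.3

Market equilibrium (private): 33.0 + 0.4x = 51.1 - 2.8x → x_m = 5.6563.
Social marginal cost = private MC + MEC = 33.8 + 0.8x.
Set SMC = demand: 33.8 + 0.8x = 51.1 - 2.8x → x* = 4.8056.
The welfare-loss triangle has base |x_m − x*| and height MEC(x_m) (the vertical gap between SMC and demand is zero at x* and MEC at x_m).
DWL = ½ × 0.8507 × 3.0625 = 1.3026.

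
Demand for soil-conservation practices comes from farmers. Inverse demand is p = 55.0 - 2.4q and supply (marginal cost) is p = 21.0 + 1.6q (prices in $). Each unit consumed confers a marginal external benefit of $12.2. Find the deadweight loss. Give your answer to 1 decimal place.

Market equilibrium (private): 21.0 + 1.6q = 55.0 - 2.4q → q_m = 8.5000.
Social marginal benefit = demand + MEB = 67.2 - 2.4q.
Set SMB = MC: 67.2 - 2.4q = 21.0 + 1.6q → q* = 11.5500.
The loss is the area between SMB and MC from q* to q_m; with linear curves that's a triangle of height MEB(q_m).
DWL = ½ × 3.0500 × 12.2000 = 18.6050.

DWL = $18.6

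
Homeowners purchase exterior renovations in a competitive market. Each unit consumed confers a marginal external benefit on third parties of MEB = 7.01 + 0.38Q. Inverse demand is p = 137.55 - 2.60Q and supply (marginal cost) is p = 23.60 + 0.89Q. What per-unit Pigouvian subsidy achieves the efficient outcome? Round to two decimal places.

subsidy = 21.79 per unit

Social marginal benefit = demand + MEB = 144.56 - 2.22Q.
Set SMB = MC: 144.56 - 2.22Q = 23.60 + 0.89Q → Q* = 38.8939.
The Pigouvian subsidy equals MEB at Q*: 7.01 + 0.38×38.8939 = 21.7897.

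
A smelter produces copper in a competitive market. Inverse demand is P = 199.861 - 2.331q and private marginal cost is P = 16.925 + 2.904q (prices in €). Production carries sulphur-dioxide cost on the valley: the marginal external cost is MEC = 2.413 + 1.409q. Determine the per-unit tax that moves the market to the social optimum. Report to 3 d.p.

tax = €40.697 per unit

Social marginal cost = private MC + MEC = 19.338 + 4.313q.
Set SMC = demand: 19.338 + 4.313q = 199.861 - 2.331q → q* = 27.1708.
The Pigouvian tax equals MEC at q*: 2.413 + 1.409×27.1708 = 40.6967.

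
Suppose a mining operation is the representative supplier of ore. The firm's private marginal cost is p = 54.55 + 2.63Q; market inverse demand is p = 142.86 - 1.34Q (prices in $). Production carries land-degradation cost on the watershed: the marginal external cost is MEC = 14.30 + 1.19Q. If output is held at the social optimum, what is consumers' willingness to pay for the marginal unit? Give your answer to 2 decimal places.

P = $123.64

Social marginal cost = private MC + MEC = 68.85 + 3.82Q.
Set SMC = demand: 68.85 + 3.82Q = 142.86 - 1.34Q → Q* = 14.3430.
Consumer price on the demand curve at Q*: 142.86 − 1.34×14.3430 = 123.6404.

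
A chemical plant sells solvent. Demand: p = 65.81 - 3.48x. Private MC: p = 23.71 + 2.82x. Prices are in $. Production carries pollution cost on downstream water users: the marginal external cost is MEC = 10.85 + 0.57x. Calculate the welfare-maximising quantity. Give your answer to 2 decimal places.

x* = 4.55

Social marginal cost = private MC + MEC = 34.56 + 3.39x.
Set SMC = demand: 34.56 + 3.39x = 65.81 - 3.48x → x* = 4.5488.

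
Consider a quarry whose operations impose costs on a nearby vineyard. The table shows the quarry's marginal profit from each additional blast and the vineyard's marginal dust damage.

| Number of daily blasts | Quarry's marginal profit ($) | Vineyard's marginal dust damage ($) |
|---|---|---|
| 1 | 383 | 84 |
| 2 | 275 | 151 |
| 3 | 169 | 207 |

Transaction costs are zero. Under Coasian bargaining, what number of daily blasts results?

Bargaining reaches the level where marginal profit last exceeds marginal dust damage.
That holds through level 2 (275 ≥ 151) but not at 3 (169 < 207).

2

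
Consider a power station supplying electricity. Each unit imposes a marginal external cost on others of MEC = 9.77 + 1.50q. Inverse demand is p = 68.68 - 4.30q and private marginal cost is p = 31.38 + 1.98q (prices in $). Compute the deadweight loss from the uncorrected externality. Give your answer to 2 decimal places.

Market equilibrium (private): 31.38 + 1.98q = 68.68 - 4.30q → q_m = 5.9395.
Social marginal cost = private MC + MEC = 41.15 + 3.48q.
Set SMC = demand: 41.15 + 3.48q = 68.68 - 4.30q → q* = 3.5386.
The loss is the area between SMC and demand from q* to q_m; with linear curves that's a triangle of height MEC(q_m).
DWL = ½ × 2.4009 × 18.6792 = 22.4234.

DWL = $22.42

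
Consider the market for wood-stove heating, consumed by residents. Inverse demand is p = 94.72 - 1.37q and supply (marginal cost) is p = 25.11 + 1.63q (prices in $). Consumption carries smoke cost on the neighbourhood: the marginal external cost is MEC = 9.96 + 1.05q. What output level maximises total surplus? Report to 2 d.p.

q* = 14.73

Social marginal benefit = demand − MEC = 84.76 - 2.42q.
Set SMB = MC: 84.76 - 2.42q = 25.11 + 1.63q → q* = 14.7284.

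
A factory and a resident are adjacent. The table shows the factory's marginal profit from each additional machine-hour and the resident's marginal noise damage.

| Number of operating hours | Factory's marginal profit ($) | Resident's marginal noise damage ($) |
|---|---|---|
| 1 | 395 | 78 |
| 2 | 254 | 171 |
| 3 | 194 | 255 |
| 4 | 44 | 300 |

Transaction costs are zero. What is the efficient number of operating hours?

2

Bargaining reaches the level where marginal profit last exceeds marginal noise damage.
That holds through level 2 (254 ≥ 171) but not at 3 (194 < 255).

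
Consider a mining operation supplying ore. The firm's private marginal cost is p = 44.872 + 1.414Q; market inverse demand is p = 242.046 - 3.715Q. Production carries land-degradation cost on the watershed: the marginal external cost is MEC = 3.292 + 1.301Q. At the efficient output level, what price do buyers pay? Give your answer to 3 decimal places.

P = 130.029

Social marginal cost = private MC + MEC = 48.164 + 2.715Q.
Set SMC = demand: 48.164 + 2.715Q = 242.046 - 3.715Q → Q* = 30.1527.
Consumer price on the demand curve at Q*: 242.046 − 3.715×30.1527 = 130.0287.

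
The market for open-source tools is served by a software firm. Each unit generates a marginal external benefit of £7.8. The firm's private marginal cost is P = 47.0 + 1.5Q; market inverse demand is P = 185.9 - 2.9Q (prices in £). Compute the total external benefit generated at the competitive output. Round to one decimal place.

£246.2

Market equilibrium (private): 47.0 + 1.5Q = 185.9 - 2.9Q → Q_m = 31.5682.
Total external benefit = MEB × Q_m = 7.8 × 31.5682 = 246.2320.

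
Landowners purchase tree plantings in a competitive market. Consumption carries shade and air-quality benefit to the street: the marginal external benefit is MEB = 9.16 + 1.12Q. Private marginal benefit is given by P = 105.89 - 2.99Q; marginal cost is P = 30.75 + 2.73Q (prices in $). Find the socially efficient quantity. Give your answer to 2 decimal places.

Social marginal benefit = demand + MEB = 115.05 - 1.87Q.
Set SMB = MC: 115.05 - 1.87Q = 30.75 + 2.73Q → Q* = 18.3261.

Q* = 18.33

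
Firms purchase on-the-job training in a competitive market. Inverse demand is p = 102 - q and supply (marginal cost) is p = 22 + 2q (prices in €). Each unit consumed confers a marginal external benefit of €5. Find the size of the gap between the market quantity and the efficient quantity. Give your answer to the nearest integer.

Market equilibrium (private): 22 + 2q = 102 - q → q_m = 26.6667.
Social marginal benefit = demand + MEB = 107 - q.
Set SMB = MC: 107 - q = 22 + 2q → q* = 28.3333.
Gap = |26.6667 − 28.3333| = 1.6666.

2 units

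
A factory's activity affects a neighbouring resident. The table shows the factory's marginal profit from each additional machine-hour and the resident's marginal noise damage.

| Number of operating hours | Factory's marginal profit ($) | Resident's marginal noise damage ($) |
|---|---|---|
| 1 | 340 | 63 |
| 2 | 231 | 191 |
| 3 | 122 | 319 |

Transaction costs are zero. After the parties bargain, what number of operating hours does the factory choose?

Bargaining reaches the level where marginal profit last exceeds marginal noise damage.
That holds through level 2 (231 ≥ 191) but not at 3 (122 < 319).

2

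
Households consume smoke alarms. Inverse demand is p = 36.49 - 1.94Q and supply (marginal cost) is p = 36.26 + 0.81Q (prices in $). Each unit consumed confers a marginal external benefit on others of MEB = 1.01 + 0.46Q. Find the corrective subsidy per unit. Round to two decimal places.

Social marginal benefit = demand + MEB = 37.50 - 1.48Q.
Set SMB = MC: 37.50 - 1.48Q = 36.26 + 0.81Q → Q* = 0.5415.
The Pigouvian subsidy equals MEB at Q*: 1.01 + 0.46×0.5415 = 1.2591.

subsidy = $1.26 per unit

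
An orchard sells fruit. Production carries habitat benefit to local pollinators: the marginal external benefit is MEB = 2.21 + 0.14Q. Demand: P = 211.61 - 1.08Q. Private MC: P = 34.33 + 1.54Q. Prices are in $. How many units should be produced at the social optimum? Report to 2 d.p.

Social marginal cost = private MC − MEB = 32.12 + 1.40Q.
Set SMC = demand: 32.12 + 1.40Q = 211.61 - 1.08Q → Q* = 72.3750.

Q* = 72.38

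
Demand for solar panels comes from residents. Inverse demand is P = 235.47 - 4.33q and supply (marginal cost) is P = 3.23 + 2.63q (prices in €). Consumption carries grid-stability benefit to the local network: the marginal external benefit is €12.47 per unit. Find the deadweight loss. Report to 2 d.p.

DWL = €11.17

Market equilibrium (private): 3.23 + 2.63q = 235.47 - 4.33q → q_m = 33.3678.
Social marginal benefit = demand + MEB = 247.94 - 4.33q.
Set SMB = MC: 247.94 - 4.33q = 3.23 + 2.63q → q* = 35.1595.
Between q* and q_m the wedge SMB − MC runs linearly from 0 to MEB(q_m), so the loss is a triangle.
DWL = ½ × 1.7917 × 12.4700 = 11.1712.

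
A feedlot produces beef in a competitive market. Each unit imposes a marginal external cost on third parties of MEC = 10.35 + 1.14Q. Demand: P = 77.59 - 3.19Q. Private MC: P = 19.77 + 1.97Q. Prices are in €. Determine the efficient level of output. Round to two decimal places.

Social marginal cost = private MC + MEC = 30.12 + 3.11Q.
Set SMC = demand: 30.12 + 3.11Q = 77.59 - 3.19Q → Q* = 7.5349.

Q* = 7.53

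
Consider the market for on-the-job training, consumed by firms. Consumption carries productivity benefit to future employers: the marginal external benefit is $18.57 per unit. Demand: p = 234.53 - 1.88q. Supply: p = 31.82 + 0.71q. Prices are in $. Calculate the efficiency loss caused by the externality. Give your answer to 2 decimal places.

Market equilibrium (private): 31.82 + 0.71q = 234.53 - 1.88q → q_m = 78.2664.
Social marginal benefit = demand + MEB = 253.10 - 1.88q.
Set SMB = MC: 253.10 - 1.88q = 31.82 + 0.71q → q* = 85.4363.
Height of the DWL triangle at q_m is SMB(q_m) − MC(q_m) = MEB(q_m) = 18.5700.
DWL = ½ × 7.1699 × 18.5700 = 66.5725.

DWL = $66.57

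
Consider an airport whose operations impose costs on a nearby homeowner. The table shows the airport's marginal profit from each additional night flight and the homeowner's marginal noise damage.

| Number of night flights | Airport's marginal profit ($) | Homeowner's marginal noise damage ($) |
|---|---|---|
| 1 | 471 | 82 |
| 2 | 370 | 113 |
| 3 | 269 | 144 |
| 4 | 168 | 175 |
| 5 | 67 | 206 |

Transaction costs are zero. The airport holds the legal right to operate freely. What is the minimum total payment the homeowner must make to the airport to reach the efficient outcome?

Left alone the airport would choose level 5 (marginal profit stays positive).
Efficient level: k* = 3 (marginal profit ≥ marginal noise damage through 3).
The homeowner must at least cover the airport's forgone profit from cutting 5→3: 168 + 67 = 235.

$235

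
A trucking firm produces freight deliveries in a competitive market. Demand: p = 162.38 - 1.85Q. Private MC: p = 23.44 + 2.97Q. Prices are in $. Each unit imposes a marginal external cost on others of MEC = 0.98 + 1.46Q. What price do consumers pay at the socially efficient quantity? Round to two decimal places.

Social marginal cost = private MC + MEC = 24.42 + 4.43Q.
Set SMC = demand: 24.42 + 4.43Q = 162.38 - 1.85Q → Q* = 21.9682.
Consumer price on the demand curve at Q*: 162.38 − 1.85×21.9682 = 121.7388.

P = $121.74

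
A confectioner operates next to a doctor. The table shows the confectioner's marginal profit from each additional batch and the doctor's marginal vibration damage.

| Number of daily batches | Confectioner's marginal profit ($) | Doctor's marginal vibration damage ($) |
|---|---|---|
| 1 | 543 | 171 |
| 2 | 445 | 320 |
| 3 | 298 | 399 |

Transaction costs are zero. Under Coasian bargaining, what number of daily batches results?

2

Bargaining reaches the level where marginal profit last exceeds marginal vibration damage.
That holds through level 2 (445 ≥ 320) but not at 3 (298 < 399).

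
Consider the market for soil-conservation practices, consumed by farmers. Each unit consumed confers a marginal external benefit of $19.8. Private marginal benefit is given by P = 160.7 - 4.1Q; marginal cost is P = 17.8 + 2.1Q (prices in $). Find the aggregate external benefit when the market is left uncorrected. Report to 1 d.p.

Market equilibrium (private): 17.8 + 2.1Q = 160.7 - 4.1Q → Q_m = 23.0484.
Total external benefit = MEB × Q_m = 19.8 × 23.0484 = 456.3583.

$456.4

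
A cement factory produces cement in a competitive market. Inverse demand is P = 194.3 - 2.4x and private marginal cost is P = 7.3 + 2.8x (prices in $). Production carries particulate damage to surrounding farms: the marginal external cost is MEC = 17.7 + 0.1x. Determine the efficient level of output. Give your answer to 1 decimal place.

x* = 31.9

Social marginal cost = private MC + MEC = 25.0 + 2.9x.
Set SMC = demand: 25.0 + 2.9x = 194.3 - 2.4x → x* = 31.9434.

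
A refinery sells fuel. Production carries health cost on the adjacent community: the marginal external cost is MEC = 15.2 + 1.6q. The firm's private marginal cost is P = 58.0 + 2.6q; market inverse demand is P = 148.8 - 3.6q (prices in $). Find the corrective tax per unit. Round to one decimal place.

Social marginal cost = private MC + MEC = 73.2 + 4.2q.
Set SMC = demand: 73.2 + 4.2q = 148.8 - 3.6q → q* = 9.6923.
The Pigouvian tax equals MEC at q*: 15.2 + 1.6×9.6923 = 30.7077.

tax = $30.7 per unit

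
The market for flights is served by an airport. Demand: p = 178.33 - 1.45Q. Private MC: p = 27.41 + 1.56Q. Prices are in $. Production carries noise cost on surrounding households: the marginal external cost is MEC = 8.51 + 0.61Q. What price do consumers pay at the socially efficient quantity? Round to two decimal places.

P = $121.29

Social marginal cost = private MC + MEC = 35.92 + 2.17Q.
Set SMC = demand: 35.92 + 2.17Q = 178.33 - 1.45Q → Q* = 39.3398.
Consumer price on the demand curve at Q*: 178.33 − 1.45×39.3398 = 121.2873.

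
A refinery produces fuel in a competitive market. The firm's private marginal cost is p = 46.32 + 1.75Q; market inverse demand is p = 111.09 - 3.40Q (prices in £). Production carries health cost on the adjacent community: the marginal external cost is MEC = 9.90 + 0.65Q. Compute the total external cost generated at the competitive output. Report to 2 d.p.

£175.92

Market equilibrium (private): 46.32 + 1.75Q = 111.09 - 3.40Q → Q_m = 12.5767.
Total external cost = ∫₀^{Q_m} (9.90 + 0.65Q) dQ = 9.90×12.5767 + ½×0.65×12.5767² = 175.9157.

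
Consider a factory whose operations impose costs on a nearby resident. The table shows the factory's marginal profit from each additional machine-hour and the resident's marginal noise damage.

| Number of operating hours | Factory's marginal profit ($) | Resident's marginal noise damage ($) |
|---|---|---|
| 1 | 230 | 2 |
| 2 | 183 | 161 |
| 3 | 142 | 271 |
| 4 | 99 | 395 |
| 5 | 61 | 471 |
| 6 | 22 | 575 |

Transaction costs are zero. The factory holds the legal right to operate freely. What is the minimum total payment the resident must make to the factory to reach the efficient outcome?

Left alone the factory would choose level 6 (marginal profit stays positive).
Efficient level: k* = 2 (marginal profit ≥ marginal noise damage through 2).
The resident must at least cover the factory's forgone profit from cutting 6→2: 142 + 99 + 61 + 22 = 324.

$324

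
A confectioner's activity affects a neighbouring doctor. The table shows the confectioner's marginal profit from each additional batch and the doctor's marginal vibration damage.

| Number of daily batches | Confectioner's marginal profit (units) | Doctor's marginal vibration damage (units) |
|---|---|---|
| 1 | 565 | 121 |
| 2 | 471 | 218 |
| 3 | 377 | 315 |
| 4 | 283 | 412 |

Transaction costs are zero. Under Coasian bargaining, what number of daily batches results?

Bargaining reaches the level where marginal profit last exceeds marginal vibration damage.
That holds through level 3 (377 ≥ 315) but not at 4 (283 < 412).

3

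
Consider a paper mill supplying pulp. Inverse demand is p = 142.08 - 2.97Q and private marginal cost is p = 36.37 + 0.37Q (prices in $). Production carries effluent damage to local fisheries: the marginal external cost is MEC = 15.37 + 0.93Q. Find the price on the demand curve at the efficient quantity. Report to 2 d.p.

P = $79.24

Social marginal cost = private MC + MEC = 51.74 + 1.30Q.
Set SMC = demand: 51.74 + 1.30Q = 142.08 - 2.97Q → Q* = 21.1569.
Consumer price on the demand curve at Q*: 142.08 − 2.97×21.1569 = 79.2440.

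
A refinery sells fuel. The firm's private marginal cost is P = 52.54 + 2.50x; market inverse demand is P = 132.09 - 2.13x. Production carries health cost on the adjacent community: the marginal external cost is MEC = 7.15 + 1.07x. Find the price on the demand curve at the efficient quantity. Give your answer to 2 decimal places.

Social marginal cost = private MC + MEC = 59.69 + 3.57x.
Set SMC = demand: 59.69 + 3.57x = 132.09 - 2.13x → x* = 12.7018.
Consumer price on the demand curve at x*: 132.09 − 2.13×12.7018 = 105.0352.

P = 105.04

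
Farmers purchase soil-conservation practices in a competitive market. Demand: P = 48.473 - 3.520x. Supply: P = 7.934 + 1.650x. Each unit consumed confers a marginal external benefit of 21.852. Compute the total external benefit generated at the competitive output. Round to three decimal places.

Market equilibrium (private): 7.934 + 1.650x = 48.473 - 3.520x → x_m = 7.8412.
Total external benefit = MEB × x_m = 21.852 × 7.8412 = 171.3459.

171.346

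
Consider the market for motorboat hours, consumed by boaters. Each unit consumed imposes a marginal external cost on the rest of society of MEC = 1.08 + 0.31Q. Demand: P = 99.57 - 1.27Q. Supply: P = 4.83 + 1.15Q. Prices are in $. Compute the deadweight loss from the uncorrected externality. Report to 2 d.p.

Market equilibrium (private): 4.83 + 1.15Q = 99.57 - 1.27Q → Q_m = 39.1488.
Social marginal benefit = demand − MEC = 98.49 - 1.58Q.
Set SMB = MC: 98.49 - 1.58Q = 4.83 + 1.15Q → Q* = 34.3077.
Height of the DWL triangle at Q_m is MC(Q_m) − SMB(Q_m) = MEC(Q_m) = 13.2161.
DWL = ½ × 4.8411 × 13.2161 = 31.9902.

DWL = $31.99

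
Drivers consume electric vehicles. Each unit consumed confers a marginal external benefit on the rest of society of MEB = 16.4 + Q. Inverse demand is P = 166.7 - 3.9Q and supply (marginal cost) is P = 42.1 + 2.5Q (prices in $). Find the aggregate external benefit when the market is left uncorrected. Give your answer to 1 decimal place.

$508.8

Market equilibrium (private): 42.1 + 2.5Q = 166.7 - 3.9Q → Q_m = 19.4688.
Total external benefit = ∫₀^{Q_m} (16.4 + 1.0Q) dQ = 16.4×19.4688 + ½×1.0×19.4688² = 508.8054.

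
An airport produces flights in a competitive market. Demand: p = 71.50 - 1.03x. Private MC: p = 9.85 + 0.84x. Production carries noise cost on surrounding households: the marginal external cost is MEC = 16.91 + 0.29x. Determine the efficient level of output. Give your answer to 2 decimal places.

Social marginal cost = private MC + MEC = 26.76 + 1.13x.
Set SMC = demand: 26.76 + 1.13x = 71.50 - 1.03x → x* = 20.7130.

x* = 20.71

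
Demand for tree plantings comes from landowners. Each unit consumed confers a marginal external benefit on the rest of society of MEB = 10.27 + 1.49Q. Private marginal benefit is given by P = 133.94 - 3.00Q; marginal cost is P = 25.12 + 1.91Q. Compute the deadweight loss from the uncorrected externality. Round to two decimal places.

Market equilibrium (private): 25.12 + 1.91Q = 133.94 - 3.00Q → Q_m = 22.1629.
Social marginal benefit = demand + MEB = 144.21 - 1.51Q.
Set SMB = MC: 144.21 - 1.51Q = 25.12 + 1.91Q → Q* = 34.8216.
Height of the DWL triangle at Q_m is SMB(Q_m) − MC(Q_m) = MEB(Q_m) = 43.2928.
DWL = ½ × 12.6587 × 43.2928 = 274.0153.

DWL = 274.02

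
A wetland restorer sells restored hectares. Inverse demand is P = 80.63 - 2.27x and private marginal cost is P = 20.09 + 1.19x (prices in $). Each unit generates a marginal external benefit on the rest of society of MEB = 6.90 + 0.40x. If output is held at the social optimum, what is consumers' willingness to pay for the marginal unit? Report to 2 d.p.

Social marginal cost = private MC − MEB = 13.19 + 0.79x.
Set SMC = demand: 13.19 + 0.79x = 80.63 - 2.27x → x* = 22.0392.
Consumer price on the demand curve at x*: 80.63 − 2.27×22.0392 = 30.6010.

P = $30.60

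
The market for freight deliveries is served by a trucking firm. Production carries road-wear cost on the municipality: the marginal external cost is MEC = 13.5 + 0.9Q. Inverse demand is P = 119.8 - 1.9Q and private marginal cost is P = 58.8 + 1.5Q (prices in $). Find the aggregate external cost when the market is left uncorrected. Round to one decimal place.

$387.1

Market equilibrium (private): 58.8 + 1.5Q = 119.8 - 1.9Q → Q_m = 17.9412.
Total external cost = ∫₀^{Q_m} (13.5 + 0.9Q) dQ = 13.5×17.9412 + ½×0.9×17.9412² = 387.0552.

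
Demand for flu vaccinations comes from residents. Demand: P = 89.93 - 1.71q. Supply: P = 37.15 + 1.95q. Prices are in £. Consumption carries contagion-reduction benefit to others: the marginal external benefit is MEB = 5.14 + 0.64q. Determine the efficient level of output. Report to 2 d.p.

Social marginal benefit = demand + MEB = 95.07 - 1.07q.
Set SMB = MC: 95.07 - 1.07q = 37.15 + 1.95q → q* = 19.1788.

q* = 19.18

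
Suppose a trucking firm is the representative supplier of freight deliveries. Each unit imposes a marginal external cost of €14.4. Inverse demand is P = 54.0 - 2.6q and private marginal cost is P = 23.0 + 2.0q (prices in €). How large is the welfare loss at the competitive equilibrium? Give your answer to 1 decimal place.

Market equilibrium (private): 23.0 + 2.0q = 54.0 - 2.6q → q_m = 6.7391.
Social marginal cost = private MC + MEC = 37.4 + 2.0q.
Set SMC = demand: 37.4 + 2.0q = 54.0 - 2.6q → q* = 3.6087.
The loss is the area between SMC and demand from q* to q_m; with linear curves that's a triangle of height MEC(q_m).
DWL = ½ × 3.1304 × 14.4000 = 22.5389.

DWL = €22.5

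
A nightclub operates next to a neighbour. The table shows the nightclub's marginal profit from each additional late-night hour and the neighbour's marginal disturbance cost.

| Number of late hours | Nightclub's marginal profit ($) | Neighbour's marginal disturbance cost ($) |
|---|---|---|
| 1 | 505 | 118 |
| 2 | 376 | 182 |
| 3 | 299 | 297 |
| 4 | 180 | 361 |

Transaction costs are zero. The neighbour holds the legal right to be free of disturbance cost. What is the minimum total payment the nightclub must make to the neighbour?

Efficient level: marginal profit ≥ marginal disturbance cost through level 3, so k* = 3.
With the neighbour holding the right, the nightclub must at least compensate total damage at k*: 118 + 182 + 297 = 597.

$597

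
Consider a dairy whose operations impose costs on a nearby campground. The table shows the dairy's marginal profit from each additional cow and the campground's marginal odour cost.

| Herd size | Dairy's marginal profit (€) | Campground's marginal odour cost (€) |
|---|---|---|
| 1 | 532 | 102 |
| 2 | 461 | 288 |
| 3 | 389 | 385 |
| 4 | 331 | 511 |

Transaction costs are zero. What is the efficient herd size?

3

Bargaining reaches the level where marginal profit last exceeds marginal odour cost.
That holds through level 3 (389 ≥ 385) but not at 4 (331 < 511).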